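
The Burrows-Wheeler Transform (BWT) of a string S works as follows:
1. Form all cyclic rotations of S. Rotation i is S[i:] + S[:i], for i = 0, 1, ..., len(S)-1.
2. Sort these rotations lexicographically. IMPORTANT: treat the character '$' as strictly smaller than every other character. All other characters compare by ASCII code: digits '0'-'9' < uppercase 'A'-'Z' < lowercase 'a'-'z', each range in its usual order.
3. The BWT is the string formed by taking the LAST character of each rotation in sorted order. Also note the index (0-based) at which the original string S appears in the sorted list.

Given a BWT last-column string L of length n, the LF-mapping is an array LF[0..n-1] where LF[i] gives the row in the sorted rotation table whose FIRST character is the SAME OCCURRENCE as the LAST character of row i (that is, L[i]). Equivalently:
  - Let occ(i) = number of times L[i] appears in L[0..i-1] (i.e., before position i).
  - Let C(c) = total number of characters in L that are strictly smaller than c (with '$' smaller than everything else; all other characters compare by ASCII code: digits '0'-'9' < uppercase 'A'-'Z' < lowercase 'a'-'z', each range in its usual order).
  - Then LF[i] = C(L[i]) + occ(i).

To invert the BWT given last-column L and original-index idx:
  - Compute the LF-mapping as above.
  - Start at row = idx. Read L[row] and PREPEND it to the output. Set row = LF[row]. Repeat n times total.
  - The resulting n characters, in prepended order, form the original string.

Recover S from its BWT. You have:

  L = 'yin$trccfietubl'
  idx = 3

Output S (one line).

LF mapping: 14 6 9 0 11 10 2 3 5 7 4 12 13 1 8
Walk LF starting at row 3, prepending L[row]:
  step 1: row=3, L[3]='$', prepend. Next row=LF[3]=0
  step 2: row=0, L[0]='y', prepend. Next row=LF[0]=14
  step 3: row=14, L[14]='l', prepend. Next row=LF[14]=8
  step 4: row=8, L[8]='f', prepend. Next row=LF[8]=5
  step 5: row=5, L[5]='r', prepend. Next row=LF[5]=10
  step 6: row=10, L[10]='e', prepend. Next row=LF[10]=4
  step 7: row=4, L[4]='t', prepend. Next row=LF[4]=11
  step 8: row=11, L[11]='t', prepend. Next row=LF[11]=12
  step 9: row=12, L[12]='u', prepend. Next row=LF[12]=13
  step 10: row=13, L[13]='b', prepend. Next row=LF[13]=1
  step 11: row=1, L[1]='i', prepend. Next row=LF[1]=6
  step 12: row=6, L[6]='c', prepend. Next row=LF[6]=2
  step 13: row=2, L[2]='n', prepend. Next row=LF[2]=9
  step 14: row=9, L[9]='i', prepend. Next row=LF[9]=7
  step 15: row=7, L[7]='c', prepend. Next row=LF[7]=3
Reversed output: cincibutterfly$

Answer: cincibutterfly$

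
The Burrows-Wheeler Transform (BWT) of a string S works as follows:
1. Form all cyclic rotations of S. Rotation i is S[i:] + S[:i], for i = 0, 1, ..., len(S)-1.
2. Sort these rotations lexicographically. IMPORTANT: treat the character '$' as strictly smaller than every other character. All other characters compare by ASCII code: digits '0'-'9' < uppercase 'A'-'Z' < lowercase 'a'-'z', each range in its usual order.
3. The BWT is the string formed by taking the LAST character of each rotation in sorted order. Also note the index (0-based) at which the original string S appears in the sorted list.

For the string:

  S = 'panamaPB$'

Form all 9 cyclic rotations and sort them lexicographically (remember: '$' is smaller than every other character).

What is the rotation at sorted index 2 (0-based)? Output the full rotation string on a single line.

Answer: PB$panama

Derivation:
All 9 rotations (rotation i = S[i:]+S[:i]):
  rot[0] = panamaPB$
  rot[1] = anamaPB$p
  rot[2] = namaPB$pa
  rot[3] = amaPB$pan
  rot[4] = maPB$pana
  rot[5] = aPB$panam
  rot[6] = PB$panama
  rot[7] = B$panamaP
  rot[8] = $panamaPB
Sorted (with $ < everything):
  sorted[0] = $panamaPB
  sorted[1] = B$panamaP
  sorted[2] = PB$panama
  sorted[3] = aPB$panam
  sorted[4] = amaPB$pan
  sorted[5] = anamaPB$p
  sorted[6] = maPB$pana
  sorted[7] = namaPB$pa
  sorted[8] = panamaPB$
sorted[2] = PB$panama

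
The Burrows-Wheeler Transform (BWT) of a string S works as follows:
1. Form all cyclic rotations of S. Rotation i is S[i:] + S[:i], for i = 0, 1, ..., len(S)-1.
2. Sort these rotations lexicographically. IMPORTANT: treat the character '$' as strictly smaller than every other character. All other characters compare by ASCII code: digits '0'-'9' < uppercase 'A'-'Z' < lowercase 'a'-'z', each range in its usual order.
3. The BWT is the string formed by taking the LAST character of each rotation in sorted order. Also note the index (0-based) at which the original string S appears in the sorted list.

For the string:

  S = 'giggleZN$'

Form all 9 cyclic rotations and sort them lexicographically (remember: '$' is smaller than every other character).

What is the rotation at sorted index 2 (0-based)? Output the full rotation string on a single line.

Answer: ZN$giggle

Derivation:
All 9 rotations (rotation i = S[i:]+S[:i]):
  rot[0] = giggleZN$
  rot[1] = iggleZN$g
  rot[2] = ggleZN$gi
  rot[3] = gleZN$gig
  rot[4] = leZN$gigg
  rot[5] = eZN$giggl
  rot[6] = ZN$giggle
  rot[7] = N$giggleZ
  rot[8] = $giggleZN
Sorted (with $ < everything):
  sorted[0] = $giggleZN
  sorted[1] = N$giggleZ
  sorted[2] = ZN$giggle
  sorted[3] = eZN$giggl
  sorted[4] = ggleZN$gi
  sorted[5] = giggleZN$
  sorted[6] = gleZN$gig
  sorted[7] = iggleZN$g
  sorted[8] = leZN$gigg
sorted[2] = ZN$giggle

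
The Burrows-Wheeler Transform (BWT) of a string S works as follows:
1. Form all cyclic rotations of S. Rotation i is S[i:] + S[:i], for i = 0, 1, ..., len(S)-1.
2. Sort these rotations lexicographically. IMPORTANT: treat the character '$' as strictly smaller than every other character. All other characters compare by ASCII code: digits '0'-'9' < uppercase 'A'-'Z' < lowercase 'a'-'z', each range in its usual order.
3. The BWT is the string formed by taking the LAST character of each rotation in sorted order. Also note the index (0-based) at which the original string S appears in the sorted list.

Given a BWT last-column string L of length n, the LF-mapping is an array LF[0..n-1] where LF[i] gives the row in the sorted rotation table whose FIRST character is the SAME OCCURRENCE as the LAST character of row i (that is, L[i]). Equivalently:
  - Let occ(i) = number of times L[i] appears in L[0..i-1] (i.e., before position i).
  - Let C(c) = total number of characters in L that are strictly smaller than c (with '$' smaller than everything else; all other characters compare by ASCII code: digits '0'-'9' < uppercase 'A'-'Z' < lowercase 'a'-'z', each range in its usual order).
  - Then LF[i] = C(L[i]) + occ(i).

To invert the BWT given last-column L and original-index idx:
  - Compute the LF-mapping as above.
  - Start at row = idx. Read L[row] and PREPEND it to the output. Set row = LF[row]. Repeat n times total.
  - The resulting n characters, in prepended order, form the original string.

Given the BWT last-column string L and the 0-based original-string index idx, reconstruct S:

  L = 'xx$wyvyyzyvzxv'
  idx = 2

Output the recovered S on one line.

Answer: vyxzywvzyyxvx$

Derivation:
LF mapping: 5 6 0 4 8 1 9 10 12 11 2 13 7 3
Walk LF starting at row 2, prepending L[row]:
  step 1: row=2, L[2]='$', prepend. Next row=LF[2]=0
  step 2: row=0, L[0]='x', prepend. Next row=LF[0]=5
  step 3: row=5, L[5]='v', prepend. Next row=LF[5]=1
  step 4: row=1, L[1]='x', prepend. Next row=LF[1]=6
  step 5: row=6, L[6]='y', prepend. Next row=LF[6]=9
  step 6: row=9, L[9]='y', prepend. Next row=LF[9]=11
  step 7: row=11, L[11]='z', prepend. Next row=LF[11]=13
  step 8: row=13, L[13]='v', prepend. Next row=LF[13]=3
  step 9: row=3, L[3]='w', prepend. Next row=LF[3]=4
  step 10: row=4, L[4]='y', prepend. Next row=LF[4]=8
  step 11: row=8, L[8]='z', prepend. Next row=LF[8]=12
  step 12: row=12, L[12]='x', prepend. Next row=LF[12]=7
  step 13: row=7, L[7]='y', prepend. Next row=LF[7]=10
  step 14: row=10, L[10]='v', prepend. Next row=LF[10]=2
Reversed output: vyxzywvzyyxvx$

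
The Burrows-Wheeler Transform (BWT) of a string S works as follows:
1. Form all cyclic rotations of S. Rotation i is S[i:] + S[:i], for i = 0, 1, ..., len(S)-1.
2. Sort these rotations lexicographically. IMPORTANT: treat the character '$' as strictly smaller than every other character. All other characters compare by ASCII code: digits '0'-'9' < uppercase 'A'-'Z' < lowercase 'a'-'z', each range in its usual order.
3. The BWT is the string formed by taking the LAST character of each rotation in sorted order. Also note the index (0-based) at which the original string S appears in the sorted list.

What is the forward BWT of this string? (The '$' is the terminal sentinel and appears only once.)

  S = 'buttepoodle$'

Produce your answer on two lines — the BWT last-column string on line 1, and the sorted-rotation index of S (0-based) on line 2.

All 12 rotations (rotation i = S[i:]+S[:i]):
  rot[0] = buttepoodle$
  rot[1] = uttepoodle$b
  rot[2] = ttepoodle$bu
  rot[3] = tepoodle$but
  rot[4] = epoodle$butt
  rot[5] = poodle$butte
  rot[6] = oodle$buttep
  rot[7] = odle$buttepo
  rot[8] = dle$buttepoo
  rot[9] = le$buttepood
  rot[10] = e$buttepoodl
  rot[11] = $buttepoodle
Sorted (with $ < everything):
  sorted[0] = $buttepoodle  (last char: 'e')
  sorted[1] = buttepoodle$  (last char: '$')
  sorted[2] = dle$buttepoo  (last char: 'o')
  sorted[3] = e$buttepoodl  (last char: 'l')
  sorted[4] = epoodle$butt  (last char: 't')
  sorted[5] = le$buttepood  (last char: 'd')
  sorted[6] = odle$buttepo  (last char: 'o')
  sorted[7] = oodle$buttep  (last char: 'p')
  sorted[8] = poodle$butte  (last char: 'e')
  sorted[9] = tepoodle$but  (last char: 't')
  sorted[10] = ttepoodle$bu  (last char: 'u')
  sorted[11] = uttepoodle$b  (last char: 'b')
Last column: e$oltdopetub
Original string S is at sorted index 1

Answer: e$oltdopetub
1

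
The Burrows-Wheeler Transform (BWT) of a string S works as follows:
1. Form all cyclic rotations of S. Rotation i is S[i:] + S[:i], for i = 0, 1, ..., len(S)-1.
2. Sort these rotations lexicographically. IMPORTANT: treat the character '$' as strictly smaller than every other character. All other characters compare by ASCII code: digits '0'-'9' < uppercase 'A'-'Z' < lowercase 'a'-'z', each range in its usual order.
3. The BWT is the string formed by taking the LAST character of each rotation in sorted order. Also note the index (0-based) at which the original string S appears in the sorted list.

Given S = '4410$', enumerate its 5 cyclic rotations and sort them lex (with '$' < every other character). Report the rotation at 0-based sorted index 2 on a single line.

All 5 rotations (rotation i = S[i:]+S[:i]):
  rot[0] = 4410$
  rot[1] = 410$4
  rot[2] = 10$44
  rot[3] = 0$441
  rot[4] = $4410
Sorted (with $ < everything):
  sorted[0] = $4410
  sorted[1] = 0$441
  sorted[2] = 10$44
  sorted[3] = 410$4
  sorted[4] = 4410$
sorted[2] = 10$44

Answer: 10$44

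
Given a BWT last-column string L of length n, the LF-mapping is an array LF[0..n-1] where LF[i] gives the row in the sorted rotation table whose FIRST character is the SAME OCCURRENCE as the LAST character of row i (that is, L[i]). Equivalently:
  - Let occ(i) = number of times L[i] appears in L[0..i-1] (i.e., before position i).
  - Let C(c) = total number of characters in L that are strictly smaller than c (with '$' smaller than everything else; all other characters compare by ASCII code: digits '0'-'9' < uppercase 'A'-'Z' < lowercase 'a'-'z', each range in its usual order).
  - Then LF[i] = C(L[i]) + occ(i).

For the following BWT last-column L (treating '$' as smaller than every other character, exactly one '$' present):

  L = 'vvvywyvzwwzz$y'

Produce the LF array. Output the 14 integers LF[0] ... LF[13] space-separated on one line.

Answer: 1 2 3 8 5 9 4 11 6 7 12 13 0 10

Derivation:
Char counts: '$':1, 'v':4, 'w':3, 'y':3, 'z':3
C (first-col start): C('$')=0, C('v')=1, C('w')=5, C('y')=8, C('z')=11
L[0]='v': occ=0, LF[0]=C('v')+0=1+0=1
L[1]='v': occ=1, LF[1]=C('v')+1=1+1=2
L[2]='v': occ=2, LF[2]=C('v')+2=1+2=3
L[3]='y': occ=0, LF[3]=C('y')+0=8+0=8
L[4]='w': occ=0, LF[4]=C('w')+0=5+0=5
L[5]='y': occ=1, LF[5]=C('y')+1=8+1=9
L[6]='v': occ=3, LF[6]=C('v')+3=1+3=4
L[7]='z': occ=0, LF[7]=C('z')+0=11+0=11
L[8]='w': occ=1, LF[8]=C('w')+1=5+1=6
L[9]='w': occ=2, LF[9]=C('w')+2=5+2=7
L[10]='z': occ=1, LF[10]=C('z')+1=11+1=12
L[11]='z': occ=2, LF[11]=C('z')+2=11+2=13
L[12]='$': occ=0, LF[12]=C('$')+0=0+0=0
L[13]='y': occ=2, LF[13]=C('y')+2=8+2=10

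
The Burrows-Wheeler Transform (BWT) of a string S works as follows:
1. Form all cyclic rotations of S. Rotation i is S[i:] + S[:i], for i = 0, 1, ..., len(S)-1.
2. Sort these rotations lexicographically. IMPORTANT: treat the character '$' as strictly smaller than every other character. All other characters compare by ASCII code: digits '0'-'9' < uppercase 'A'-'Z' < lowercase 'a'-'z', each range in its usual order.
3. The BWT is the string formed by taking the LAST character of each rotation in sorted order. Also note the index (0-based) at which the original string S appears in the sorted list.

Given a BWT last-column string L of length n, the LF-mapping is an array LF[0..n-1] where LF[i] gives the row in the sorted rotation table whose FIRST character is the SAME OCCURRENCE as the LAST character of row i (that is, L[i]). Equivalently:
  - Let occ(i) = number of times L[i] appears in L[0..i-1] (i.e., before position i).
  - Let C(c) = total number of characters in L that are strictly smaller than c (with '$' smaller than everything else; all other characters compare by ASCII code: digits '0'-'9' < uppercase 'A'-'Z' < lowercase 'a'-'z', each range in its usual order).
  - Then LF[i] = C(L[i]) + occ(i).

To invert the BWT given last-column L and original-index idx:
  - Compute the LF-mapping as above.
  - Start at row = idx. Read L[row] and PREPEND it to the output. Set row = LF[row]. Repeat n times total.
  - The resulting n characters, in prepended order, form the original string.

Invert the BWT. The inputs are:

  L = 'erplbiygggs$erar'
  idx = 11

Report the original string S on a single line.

LF mapping: 3 11 10 9 2 8 15 5 6 7 14 0 4 12 1 13
Walk LF starting at row 11, prepending L[row]:
  step 1: row=11, L[11]='$', prepend. Next row=LF[11]=0
  step 2: row=0, L[0]='e', prepend. Next row=LF[0]=3
  step 3: row=3, L[3]='l', prepend. Next row=LF[3]=9
  step 4: row=9, L[9]='g', prepend. Next row=LF[9]=7
  step 5: row=7, L[7]='g', prepend. Next row=LF[7]=5
  step 6: row=5, L[5]='i', prepend. Next row=LF[5]=8
  step 7: row=8, L[8]='g', prepend. Next row=LF[8]=6
  step 8: row=6, L[6]='y', prepend. Next row=LF[6]=15
  step 9: row=15, L[15]='r', prepend. Next row=LF[15]=13
  step 10: row=13, L[13]='r', prepend. Next row=LF[13]=12
  step 11: row=12, L[12]='e', prepend. Next row=LF[12]=4
  step 12: row=4, L[4]='b', prepend. Next row=LF[4]=2
  step 13: row=2, L[2]='p', prepend. Next row=LF[2]=10
  step 14: row=10, L[10]='s', prepend. Next row=LF[10]=14
  step 15: row=14, L[14]='a', prepend. Next row=LF[14]=1
  step 16: row=1, L[1]='r', prepend. Next row=LF[1]=11
Reversed output: raspberrygiggle$

Answer: raspberrygiggle$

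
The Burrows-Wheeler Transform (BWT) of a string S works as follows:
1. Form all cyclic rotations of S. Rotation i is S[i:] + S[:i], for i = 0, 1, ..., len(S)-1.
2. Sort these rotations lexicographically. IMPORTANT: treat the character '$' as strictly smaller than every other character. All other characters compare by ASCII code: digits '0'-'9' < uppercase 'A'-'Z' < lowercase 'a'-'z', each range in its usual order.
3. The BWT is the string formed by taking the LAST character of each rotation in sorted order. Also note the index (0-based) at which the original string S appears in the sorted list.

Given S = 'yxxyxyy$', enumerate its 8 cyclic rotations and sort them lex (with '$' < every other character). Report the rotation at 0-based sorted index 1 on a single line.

Answer: xxyxyy$y

Derivation:
All 8 rotations (rotation i = S[i:]+S[:i]):
  rot[0] = yxxyxyy$
  rot[1] = xxyxyy$y
  rot[2] = xyxyy$yx
  rot[3] = yxyy$yxx
  rot[4] = xyy$yxxy
  rot[5] = yy$yxxyx
  rot[6] = y$yxxyxy
  rot[7] = $yxxyxyy
Sorted (with $ < everything):
  sorted[0] = $yxxyxyy
  sorted[1] = xxyxyy$y
  sorted[2] = xyxyy$yx
  sorted[3] = xyy$yxxy
  sorted[4] = y$yxxyxy
  sorted[5] = yxxyxyy$
  sorted[6] = yxyy$yxx
  sorted[7] = yy$yxxyx
sorted[1] = xxyxyy$y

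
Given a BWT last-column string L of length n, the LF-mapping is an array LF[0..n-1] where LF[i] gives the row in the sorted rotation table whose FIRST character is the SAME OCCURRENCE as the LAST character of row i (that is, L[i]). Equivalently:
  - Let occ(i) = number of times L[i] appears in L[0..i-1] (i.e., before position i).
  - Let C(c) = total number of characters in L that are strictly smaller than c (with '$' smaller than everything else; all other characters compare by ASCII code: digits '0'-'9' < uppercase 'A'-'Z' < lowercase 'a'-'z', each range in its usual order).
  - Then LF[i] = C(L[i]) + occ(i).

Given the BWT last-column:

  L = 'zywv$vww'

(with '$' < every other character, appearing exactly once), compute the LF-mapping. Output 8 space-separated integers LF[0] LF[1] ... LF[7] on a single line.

Answer: 7 6 3 1 0 2 4 5

Derivation:
Char counts: '$':1, 'v':2, 'w':3, 'y':1, 'z':1
C (first-col start): C('$')=0, C('v')=1, C('w')=3, C('y')=6, C('z')=7
L[0]='z': occ=0, LF[0]=C('z')+0=7+0=7
L[1]='y': occ=0, LF[1]=C('y')+0=6+0=6
L[2]='w': occ=0, LF[2]=C('w')+0=3+0=3
L[3]='v': occ=0, LF[3]=C('v')+0=1+0=1
L[4]='$': occ=0, LF[4]=C('$')+0=0+0=0
L[5]='v': occ=1, LF[5]=C('v')+1=1+1=2
L[6]='w': occ=1, LF[6]=C('w')+1=3+1=4
L[7]='w': occ=2, LF[7]=C('w')+2=3+2=5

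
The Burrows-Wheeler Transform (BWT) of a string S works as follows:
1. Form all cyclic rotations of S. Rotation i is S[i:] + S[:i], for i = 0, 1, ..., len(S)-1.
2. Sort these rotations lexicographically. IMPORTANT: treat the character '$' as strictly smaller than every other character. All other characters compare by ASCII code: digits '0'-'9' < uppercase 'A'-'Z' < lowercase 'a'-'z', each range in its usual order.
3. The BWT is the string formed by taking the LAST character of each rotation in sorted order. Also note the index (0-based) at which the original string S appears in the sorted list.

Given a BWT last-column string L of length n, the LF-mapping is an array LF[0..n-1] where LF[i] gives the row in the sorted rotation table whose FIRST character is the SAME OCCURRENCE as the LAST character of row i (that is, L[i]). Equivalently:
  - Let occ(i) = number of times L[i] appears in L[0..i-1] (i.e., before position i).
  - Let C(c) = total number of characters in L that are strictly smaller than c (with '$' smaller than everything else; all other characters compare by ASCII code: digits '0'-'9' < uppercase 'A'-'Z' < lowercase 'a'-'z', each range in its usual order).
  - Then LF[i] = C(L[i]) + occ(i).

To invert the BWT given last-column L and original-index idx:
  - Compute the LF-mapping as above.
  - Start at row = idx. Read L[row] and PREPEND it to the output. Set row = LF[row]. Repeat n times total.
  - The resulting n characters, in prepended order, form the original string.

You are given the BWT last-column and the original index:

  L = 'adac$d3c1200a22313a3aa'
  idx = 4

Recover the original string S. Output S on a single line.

LF mapping: 12 20 13 18 0 21 8 19 3 5 1 2 14 6 7 9 4 10 15 11 16 17
Walk LF starting at row 4, prepending L[row]:
  step 1: row=4, L[4]='$', prepend. Next row=LF[4]=0
  step 2: row=0, L[0]='a', prepend. Next row=LF[0]=12
  step 3: row=12, L[12]='a', prepend. Next row=LF[12]=14
  step 4: row=14, L[14]='2', prepend. Next row=LF[14]=7
  step 5: row=7, L[7]='c', prepend. Next row=LF[7]=19
  step 6: row=19, L[19]='3', prepend. Next row=LF[19]=11
  step 7: row=11, L[11]='0', prepend. Next row=LF[11]=2
  step 8: row=2, L[2]='a', prepend. Next row=LF[2]=13
  step 9: row=13, L[13]='2', prepend. Next row=LF[13]=6
  step 10: row=6, L[6]='3', prepend. Next row=LF[6]=8
  step 11: row=8, L[8]='1', prepend. Next row=LF[8]=3
  step 12: row=3, L[3]='c', prepend. Next row=LF[3]=18
  step 13: row=18, L[18]='a', prepend. Next row=LF[18]=15
  step 14: row=15, L[15]='3', prepend. Next row=LF[15]=9
  step 15: row=9, L[9]='2', prepend. Next row=LF[9]=5
  step 16: row=5, L[5]='d', prepend. Next row=LF[5]=21
  step 17: row=21, L[21]='a', prepend. Next row=LF[21]=17
  step 18: row=17, L[17]='3', prepend. Next row=LF[17]=10
  step 19: row=10, L[10]='0', prepend. Next row=LF[10]=1
  step 20: row=1, L[1]='d', prepend. Next row=LF[1]=20
  step 21: row=20, L[20]='a', prepend. Next row=LF[20]=16
  step 22: row=16, L[16]='1', prepend. Next row=LF[16]=4
Reversed output: 1ad03ad23ac132a03c2aa$

Answer: 1ad03ad23ac132a03c2aa$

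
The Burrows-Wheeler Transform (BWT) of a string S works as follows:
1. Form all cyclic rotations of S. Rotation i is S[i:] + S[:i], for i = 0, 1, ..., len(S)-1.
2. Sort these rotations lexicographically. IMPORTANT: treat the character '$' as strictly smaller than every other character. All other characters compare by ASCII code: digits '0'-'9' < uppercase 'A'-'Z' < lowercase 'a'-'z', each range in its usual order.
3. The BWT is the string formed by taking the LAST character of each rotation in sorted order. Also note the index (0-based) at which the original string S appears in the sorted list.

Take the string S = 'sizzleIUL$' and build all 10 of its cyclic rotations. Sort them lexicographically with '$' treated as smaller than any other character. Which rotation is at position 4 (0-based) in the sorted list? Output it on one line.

All 10 rotations (rotation i = S[i:]+S[:i]):
  rot[0] = sizzleIUL$
  rot[1] = izzleIUL$s
  rot[2] = zzleIUL$si
  rot[3] = zleIUL$siz
  rot[4] = leIUL$sizz
  rot[5] = eIUL$sizzl
  rot[6] = IUL$sizzle
  rot[7] = UL$sizzleI
  rot[8] = L$sizzleIU
  rot[9] = $sizzleIUL
Sorted (with $ < everything):
  sorted[0] = $sizzleIUL
  sorted[1] = IUL$sizzle
  sorted[2] = L$sizzleIU
  sorted[3] = UL$sizzleI
  sorted[4] = eIUL$sizzl
  sorted[5] = izzleIUL$s
  sorted[6] = leIUL$sizz
  sorted[7] = sizzleIUL$
  sorted[8] = zleIUL$siz
  sorted[9] = zzleIUL$si
sorted[4] = eIUL$sizzl

Answer: eIUL$sizzl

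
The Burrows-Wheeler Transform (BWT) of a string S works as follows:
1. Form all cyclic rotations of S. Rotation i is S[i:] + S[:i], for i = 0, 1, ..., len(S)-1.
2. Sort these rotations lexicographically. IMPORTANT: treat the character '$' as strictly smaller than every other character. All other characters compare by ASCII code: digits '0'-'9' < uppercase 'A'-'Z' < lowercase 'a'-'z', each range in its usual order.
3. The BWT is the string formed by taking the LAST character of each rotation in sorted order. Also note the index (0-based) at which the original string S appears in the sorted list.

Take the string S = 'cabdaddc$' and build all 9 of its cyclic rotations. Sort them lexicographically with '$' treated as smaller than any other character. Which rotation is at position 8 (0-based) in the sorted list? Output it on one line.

All 9 rotations (rotation i = S[i:]+S[:i]):
  rot[0] = cabdaddc$
  rot[1] = abdaddc$c
  rot[2] = bdaddc$ca
  rot[3] = daddc$cab
  rot[4] = addc$cabd
  rot[5] = ddc$cabda
  rot[6] = dc$cabdad
  rot[7] = c$cabdadd
  rot[8] = $cabdaddc
Sorted (with $ < everything):
  sorted[0] = $cabdaddc
  sorted[1] = abdaddc$c
  sorted[2] = addc$cabd
  sorted[3] = bdaddc$ca
  sorted[4] = c$cabdadd
  sorted[5] = cabdaddc$
  sorted[6] = daddc$cab
  sorted[7] = dc$cabdad
  sorted[8] = ddc$cabda
sorted[8] = ddc$cabda

Answer: ddc$cabda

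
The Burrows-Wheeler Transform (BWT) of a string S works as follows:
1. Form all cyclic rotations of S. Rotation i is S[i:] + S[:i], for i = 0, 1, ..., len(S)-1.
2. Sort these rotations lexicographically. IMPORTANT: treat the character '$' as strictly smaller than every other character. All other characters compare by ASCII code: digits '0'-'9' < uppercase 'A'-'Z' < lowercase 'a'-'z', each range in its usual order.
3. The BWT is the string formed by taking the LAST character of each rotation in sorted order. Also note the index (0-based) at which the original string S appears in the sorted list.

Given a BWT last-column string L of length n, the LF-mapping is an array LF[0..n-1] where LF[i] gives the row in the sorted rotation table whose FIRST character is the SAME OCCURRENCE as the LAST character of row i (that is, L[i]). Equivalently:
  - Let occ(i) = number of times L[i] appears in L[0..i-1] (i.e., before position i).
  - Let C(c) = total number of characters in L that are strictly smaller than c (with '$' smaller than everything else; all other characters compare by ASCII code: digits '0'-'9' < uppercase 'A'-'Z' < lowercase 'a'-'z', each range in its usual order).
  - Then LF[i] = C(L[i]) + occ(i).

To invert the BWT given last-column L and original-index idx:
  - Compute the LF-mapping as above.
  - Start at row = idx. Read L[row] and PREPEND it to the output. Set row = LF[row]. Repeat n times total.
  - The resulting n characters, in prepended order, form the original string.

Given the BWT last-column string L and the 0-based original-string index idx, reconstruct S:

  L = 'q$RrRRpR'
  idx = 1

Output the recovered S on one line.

Answer: RRRrRpq$

Derivation:
LF mapping: 6 0 1 7 2 3 5 4
Walk LF starting at row 1, prepending L[row]:
  step 1: row=1, L[1]='$', prepend. Next row=LF[1]=0
  step 2: row=0, L[0]='q', prepend. Next row=LF[0]=6
  step 3: row=6, L[6]='p', prepend. Next row=LF[6]=5
  step 4: row=5, L[5]='R', prepend. Next row=LF[5]=3
  step 5: row=3, L[3]='r', prepend. Next row=LF[3]=7
  step 6: row=7, L[7]='R', prepend. Next row=LF[7]=4
  step 7: row=4, L[4]='R', prepend. Next row=LF[4]=2
  step 8: row=2, L[2]='R', prepend. Next row=LF[2]=1
Reversed output: RRRrRpq$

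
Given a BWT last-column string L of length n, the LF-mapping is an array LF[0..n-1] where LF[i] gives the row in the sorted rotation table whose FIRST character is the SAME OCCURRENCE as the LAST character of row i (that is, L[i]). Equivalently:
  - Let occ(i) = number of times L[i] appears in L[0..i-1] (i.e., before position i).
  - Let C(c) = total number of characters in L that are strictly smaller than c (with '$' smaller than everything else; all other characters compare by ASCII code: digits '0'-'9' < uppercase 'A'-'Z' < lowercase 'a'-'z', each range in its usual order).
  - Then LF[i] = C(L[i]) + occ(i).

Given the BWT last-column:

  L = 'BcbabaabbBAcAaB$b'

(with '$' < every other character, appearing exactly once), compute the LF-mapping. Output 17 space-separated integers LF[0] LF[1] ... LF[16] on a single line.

Char counts: '$':1, 'A':2, 'B':3, 'a':4, 'b':5, 'c':2
C (first-col start): C('$')=0, C('A')=1, C('B')=3, C('a')=6, C('b')=10, C('c')=15
L[0]='B': occ=0, LF[0]=C('B')+0=3+0=3
L[1]='c': occ=0, LF[1]=C('c')+0=15+0=15
L[2]='b': occ=0, LF[2]=C('b')+0=10+0=10
L[3]='a': occ=0, LF[3]=C('a')+0=6+0=6
L[4]='b': occ=1, LF[4]=C('b')+1=10+1=11
L[5]='a': occ=1, LF[5]=C('a')+1=6+1=7
L[6]='a': occ=2, LF[6]=C('a')+2=6+2=8
L[7]='b': occ=2, LF[7]=C('b')+2=10+2=12
L[8]='b': occ=3, LF[8]=C('b')+3=10+3=13
L[9]='B': occ=1, LF[9]=C('B')+1=3+1=4
L[10]='A': occ=0, LF[10]=C('A')+0=1+0=1
L[11]='c': occ=1, LF[11]=C('c')+1=15+1=16
L[12]='A': occ=1, LF[12]=C('A')+1=1+1=2
L[13]='a': occ=3, LF[13]=C('a')+3=6+3=9
L[14]='B': occ=2, LF[14]=C('B')+2=3+2=5
L[15]='$': occ=0, LF[15]=C('$')+0=0+0=0
L[16]='b': occ=4, LF[16]=C('b')+4=10+4=14

Answer: 3 15 10 6 11 7 8 12 13 4 1 16 2 9 5 0 14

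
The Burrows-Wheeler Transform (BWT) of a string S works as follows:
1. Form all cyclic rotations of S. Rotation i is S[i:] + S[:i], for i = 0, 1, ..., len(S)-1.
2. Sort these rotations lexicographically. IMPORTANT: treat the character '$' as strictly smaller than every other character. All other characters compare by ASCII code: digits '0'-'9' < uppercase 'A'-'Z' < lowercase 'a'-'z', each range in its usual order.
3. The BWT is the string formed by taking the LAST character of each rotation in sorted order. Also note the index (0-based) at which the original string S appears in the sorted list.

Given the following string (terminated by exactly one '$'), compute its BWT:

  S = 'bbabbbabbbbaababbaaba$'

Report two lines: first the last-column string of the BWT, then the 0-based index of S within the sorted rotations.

All 22 rotations (rotation i = S[i:]+S[:i]):
  rot[0] = bbabbbabbbbaababbaaba$
  rot[1] = babbbabbbbaababbaaba$b
  rot[2] = abbbabbbbaababbaaba$bb
  rot[3] = bbbabbbbaababbaaba$bba
  rot[4] = bbabbbbaababbaaba$bbab
  rot[5] = babbbbaababbaaba$bbabb
  rot[6] = abbbbaababbaaba$bbabbb
  rot[7] = bbbbaababbaaba$bbabbba
  rot[8] = bbbaababbaaba$bbabbbab
  rot[9] = bbaababbaaba$bbabbbabb
  rot[10] = baababbaaba$bbabbbabbb
  rot[11] = aababbaaba$bbabbbabbbb
  rot[12] = ababbaaba$bbabbbabbbba
  rot[13] = babbaaba$bbabbbabbbbaa
  rot[14] = abbaaba$bbabbbabbbbaab
  rot[15] = bbaaba$bbabbbabbbbaaba
  rot[16] = baaba$bbabbbabbbbaabab
  rot[17] = aaba$bbabbbabbbbaababb
  rot[18] = aba$bbabbbabbbbaababba
  rot[19] = ba$bbabbbabbbbaababbaa
  rot[20] = a$bbabbbabbbbaababbaab
  rot[21] = $bbabbbabbbbaababbaaba
Sorted (with $ < everything):
  sorted[0] = $bbabbbabbbbaababbaaba  (last char: 'a')
  sorted[1] = a$bbabbbabbbbaababbaab  (last char: 'b')
  sorted[2] = aaba$bbabbbabbbbaababb  (last char: 'b')
  sorted[3] = aababbaaba$bbabbbabbbb  (last char: 'b')
  sorted[4] = aba$bbabbbabbbbaababba  (last char: 'a')
  sorted[5] = ababbaaba$bbabbbabbbba  (last char: 'a')
  sorted[6] = abbaaba$bbabbbabbbbaab  (last char: 'b')
  sorted[7] = abbbabbbbaababbaaba$bb  (last char: 'b')
  sorted[8] = abbbbaababbaaba$bbabbb  (last char: 'b')
  sorted[9] = ba$bbabbbabbbbaababbaa  (last char: 'a')
  sorted[10] = baaba$bbabbbabbbbaabab  (last char: 'b')
  sorted[11] = baababbaaba$bbabbbabbb  (last char: 'b')
  sorted[12] = babbaaba$bbabbbabbbbaa  (last char: 'a')
  sorted[13] = babbbabbbbaababbaaba$b  (last char: 'b')
  sorted[14] = babbbbaababbaaba$bbabb  (last char: 'b')
  sorted[15] = bbaaba$bbabbbabbbbaaba  (last char: 'a')
  sorted[16] = bbaababbaaba$bbabbbabb  (last char: 'b')
  sorted[17] = bbabbbabbbbaababbaaba$  (last char: '$')
  sorted[18] = bbabbbbaababbaaba$bbab  (last char: 'b')
  sorted[19] = bbbaababbaaba$bbabbbab  (last char: 'b')
  sorted[20] = bbbabbbbaababbaaba$bba  (last char: 'a')
  sorted[21] = bbbbaababbaaba$bbabbba  (last char: 'a')
Last column: abbbaabbbabbabbab$bbaa
Original string S is at sorted index 17

Answer: abbbaabbbabbabbab$bbaa
17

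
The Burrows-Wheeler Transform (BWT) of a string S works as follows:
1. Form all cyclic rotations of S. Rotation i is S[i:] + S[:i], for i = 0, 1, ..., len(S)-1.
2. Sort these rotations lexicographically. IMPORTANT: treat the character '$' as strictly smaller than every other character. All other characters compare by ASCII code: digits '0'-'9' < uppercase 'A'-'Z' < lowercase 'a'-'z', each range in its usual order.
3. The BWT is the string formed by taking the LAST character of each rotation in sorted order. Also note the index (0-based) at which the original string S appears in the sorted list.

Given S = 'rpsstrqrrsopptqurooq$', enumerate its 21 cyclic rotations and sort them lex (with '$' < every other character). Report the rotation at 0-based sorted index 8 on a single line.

Answer: qrrsopptqurooq$rpsstr

Derivation:
All 21 rotations (rotation i = S[i:]+S[:i]):
  rot[0] = rpsstrqrrsopptqurooq$
  rot[1] = psstrqrrsopptqurooq$r
  rot[2] = sstrqrrsopptqurooq$rp
  rot[3] = strqrrsopptqurooq$rps
  rot[4] = trqrrsopptqurooq$rpss
  rot[5] = rqrrsopptqurooq$rpsst
  rot[6] = qrrsopptqurooq$rpsstr
  rot[7] = rrsopptqurooq$rpsstrq
  rot[8] = rsopptqurooq$rpsstrqr
  rot[9] = sopptqurooq$rpsstrqrr
  rot[10] = opptqurooq$rpsstrqrrs
  rot[11] = pptqurooq$rpsstrqrrso
  rot[12] = ptqurooq$rpsstrqrrsop
  rot[13] = tqurooq$rpsstrqrrsopp
  rot[14] = qurooq$rpsstrqrrsoppt
  rot[15] = urooq$rpsstrqrrsopptq
  rot[16] = rooq$rpsstrqrrsopptqu
  rot[17] = ooq$rpsstrqrrsopptqur
  rot[18] = oq$rpsstrqrrsopptquro
  rot[19] = q$rpsstrqrrsopptquroo
  rot[20] = $rpsstrqrrsopptqurooq
Sorted (with $ < everything):
  sorted[0] = $rpsstrqrrsopptqurooq
  sorted[1] = ooq$rpsstrqrrsopptqur
  sorted[2] = opptqurooq$rpsstrqrrs
  sorted[3] = oq$rpsstrqrrsopptquro
  sorted[4] = pptqurooq$rpsstrqrrso
  sorted[5] = psstrqrrsopptqurooq$r
  sorted[6] = ptqurooq$rpsstrqrrsop
  sorted[7] = q$rpsstrqrrsopptquroo
  sorted[8] = qrrsopptqurooq$rpsstr
  sorted[9] = qurooq$rpsstrqrrsoppt
  sorted[10] = rooq$rpsstrqrrsopptqu
  sorted[11] = rpsstrqrrsopptqurooq$
  sorted[12] = rqrrsopptqurooq$rpsst
  sorted[13] = rrsopptqurooq$rpsstrq
  sorted[14] = rsopptqurooq$rpsstrqr
  sorted[15] = sopptqurooq$rpsstrqrr
  sorted[16] = sstrqrrsopptqurooq$rp
  sorted[17] = strqrrsopptqurooq$rps
  sorted[18] = tqurooq$rpsstrqrrsopp
  sorted[19] = trqrrsopptqurooq$rpss
  sorted[20] = urooq$rpsstrqrrsopptq
sorted[8] = qrrsopptqurooq$rpsstr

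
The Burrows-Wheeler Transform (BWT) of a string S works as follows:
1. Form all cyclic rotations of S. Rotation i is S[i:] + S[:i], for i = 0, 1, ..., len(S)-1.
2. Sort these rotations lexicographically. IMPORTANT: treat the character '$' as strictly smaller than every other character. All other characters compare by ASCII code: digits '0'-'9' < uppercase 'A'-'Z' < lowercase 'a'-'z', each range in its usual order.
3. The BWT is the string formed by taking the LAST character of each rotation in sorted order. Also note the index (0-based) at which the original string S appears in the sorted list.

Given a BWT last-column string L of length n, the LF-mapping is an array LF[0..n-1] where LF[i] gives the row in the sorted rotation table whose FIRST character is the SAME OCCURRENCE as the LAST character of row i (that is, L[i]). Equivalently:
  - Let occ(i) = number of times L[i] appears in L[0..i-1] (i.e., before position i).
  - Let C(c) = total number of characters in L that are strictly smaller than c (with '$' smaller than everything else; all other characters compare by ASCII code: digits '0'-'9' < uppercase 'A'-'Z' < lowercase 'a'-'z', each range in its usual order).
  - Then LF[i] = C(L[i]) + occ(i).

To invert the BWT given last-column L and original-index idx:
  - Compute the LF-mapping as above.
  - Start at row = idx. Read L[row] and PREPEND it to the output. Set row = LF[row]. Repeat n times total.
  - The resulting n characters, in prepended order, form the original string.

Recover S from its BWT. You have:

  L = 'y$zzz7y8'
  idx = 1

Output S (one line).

LF mapping: 3 0 5 6 7 1 4 2
Walk LF starting at row 1, prepending L[row]:
  step 1: row=1, L[1]='$', prepend. Next row=LF[1]=0
  step 2: row=0, L[0]='y', prepend. Next row=LF[0]=3
  step 3: row=3, L[3]='z', prepend. Next row=LF[3]=6
  step 4: row=6, L[6]='y', prepend. Next row=LF[6]=4
  step 5: row=4, L[4]='z', prepend. Next row=LF[4]=7
  step 6: row=7, L[7]='8', prepend. Next row=LF[7]=2
  step 7: row=2, L[2]='z', prepend. Next row=LF[2]=5
  step 8: row=5, L[5]='7', prepend. Next row=LF[5]=1
Reversed output: 7z8zyzy$

Answer: 7z8zyzy$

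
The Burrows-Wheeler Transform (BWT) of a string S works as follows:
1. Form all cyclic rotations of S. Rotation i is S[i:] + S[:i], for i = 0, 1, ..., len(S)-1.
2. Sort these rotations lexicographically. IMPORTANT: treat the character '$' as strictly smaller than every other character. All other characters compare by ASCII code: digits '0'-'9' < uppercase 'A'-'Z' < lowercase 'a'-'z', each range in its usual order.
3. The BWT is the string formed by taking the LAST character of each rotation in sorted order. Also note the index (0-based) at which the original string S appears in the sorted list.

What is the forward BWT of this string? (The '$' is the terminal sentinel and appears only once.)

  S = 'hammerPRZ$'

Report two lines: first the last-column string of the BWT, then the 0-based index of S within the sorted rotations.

Answer: ZrPRhm$mae
6

Derivation:
All 10 rotations (rotation i = S[i:]+S[:i]):
  rot[0] = hammerPRZ$
  rot[1] = ammerPRZ$h
  rot[2] = mmerPRZ$ha
  rot[3] = merPRZ$ham
  rot[4] = erPRZ$hamm
  rot[5] = rPRZ$hamme
  rot[6] = PRZ$hammer
  rot[7] = RZ$hammerP
  rot[8] = Z$hammerPR
  rot[9] = $hammerPRZ
Sorted (with $ < everything):
  sorted[0] = $hammerPRZ  (last char: 'Z')
  sorted[1] = PRZ$hammer  (last char: 'r')
  sorted[2] = RZ$hammerP  (last char: 'P')
  sorted[3] = Z$hammerPR  (last char: 'R')
  sorted[4] = ammerPRZ$h  (last char: 'h')
  sorted[5] = erPRZ$hamm  (last char: 'm')
  sorted[6] = hammerPRZ$  (last char: '$')
  sorted[7] = merPRZ$ham  (last char: 'm')
  sorted[8] = mmerPRZ$ha  (last char: 'a')
  sorted[9] = rPRZ$hamme  (last char: 'e')
Last column: ZrPRhm$mae
Original string S is at sorted index 6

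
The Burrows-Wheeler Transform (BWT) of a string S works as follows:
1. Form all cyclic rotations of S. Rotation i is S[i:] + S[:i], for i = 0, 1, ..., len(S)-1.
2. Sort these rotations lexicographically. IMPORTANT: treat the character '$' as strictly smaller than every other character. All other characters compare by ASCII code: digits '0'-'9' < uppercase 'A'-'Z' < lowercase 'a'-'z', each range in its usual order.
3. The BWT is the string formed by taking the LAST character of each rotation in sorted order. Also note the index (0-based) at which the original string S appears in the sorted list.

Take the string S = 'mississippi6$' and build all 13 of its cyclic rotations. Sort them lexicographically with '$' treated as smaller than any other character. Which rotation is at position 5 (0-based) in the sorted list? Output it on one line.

All 13 rotations (rotation i = S[i:]+S[:i]):
  rot[0] = mississippi6$
  rot[1] = ississippi6$m
  rot[2] = ssissippi6$mi
  rot[3] = sissippi6$mis
  rot[4] = issippi6$miss
  rot[5] = ssippi6$missi
  rot[6] = sippi6$missis
  rot[7] = ippi6$mississ
  rot[8] = ppi6$mississi
  rot[9] = pi6$mississip
  rot[10] = i6$mississipp
  rot[11] = 6$mississippi
  rot[12] = $mississippi6
Sorted (with $ < everything):
  sorted[0] = $mississippi6
  sorted[1] = 6$mississippi
  sorted[2] = i6$mississipp
  sorted[3] = ippi6$mississ
  sorted[4] = issippi6$miss
  sorted[5] = ississippi6$m
  sorted[6] = mississippi6$
  sorted[7] = pi6$mississip
  sorted[8] = ppi6$mississi
  sorted[9] = sippi6$missis
  sorted[10] = sissippi6$mis
  sorted[11] = ssippi6$missi
  sorted[12] = ssissippi6$mi
sorted[5] = ississippi6$m

Answer: ississippi6$m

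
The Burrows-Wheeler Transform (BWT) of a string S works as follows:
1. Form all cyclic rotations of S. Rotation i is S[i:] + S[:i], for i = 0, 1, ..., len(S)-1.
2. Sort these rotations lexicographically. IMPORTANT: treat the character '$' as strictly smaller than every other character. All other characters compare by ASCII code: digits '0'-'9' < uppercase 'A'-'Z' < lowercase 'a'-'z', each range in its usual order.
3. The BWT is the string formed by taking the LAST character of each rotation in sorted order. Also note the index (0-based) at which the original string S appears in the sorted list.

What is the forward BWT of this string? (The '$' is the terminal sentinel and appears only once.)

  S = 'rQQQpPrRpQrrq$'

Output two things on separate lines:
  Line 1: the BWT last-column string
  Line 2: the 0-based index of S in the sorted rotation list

All 14 rotations (rotation i = S[i:]+S[:i]):
  rot[0] = rQQQpPrRpQrrq$
  rot[1] = QQQpPrRpQrrq$r
  rot[2] = QQpPrRpQrrq$rQ
  rot[3] = QpPrRpQrrq$rQQ
  rot[4] = pPrRpQrrq$rQQQ
  rot[5] = PrRpQrrq$rQQQp
  rot[6] = rRpQrrq$rQQQpP
  rot[7] = RpQrrq$rQQQpPr
  rot[8] = pQrrq$rQQQpPrR
  rot[9] = Qrrq$rQQQpPrRp
  rot[10] = rrq$rQQQpPrRpQ
  rot[11] = rq$rQQQpPrRpQr
  rot[12] = q$rQQQpPrRpQrr
  rot[13] = $rQQQpPrRpQrrq
Sorted (with $ < everything):
  sorted[0] = $rQQQpPrRpQrrq  (last char: 'q')
  sorted[1] = PrRpQrrq$rQQQp  (last char: 'p')
  sorted[2] = QQQpPrRpQrrq$r  (last char: 'r')
  sorted[3] = QQpPrRpQrrq$rQ  (last char: 'Q')
  sorted[4] = QpPrRpQrrq$rQQ  (last char: 'Q')
  sorted[5] = Qrrq$rQQQpPrRp  (last char: 'p')
  sorted[6] = RpQrrq$rQQQpPr  (last char: 'r')
  sorted[7] = pPrRpQrrq$rQQQ  (last char: 'Q')
  sorted[8] = pQrrq$rQQQpPrR  (last char: 'R')
  sorted[9] = q$rQQQpPrRpQrr  (last char: 'r')
  sorted[10] = rQQQpPrRpQrrq$  (last char: '$')
  sorted[11] = rRpQrrq$rQQQpP  (last char: 'P')
  sorted[12] = rq$rQQQpPrRpQr  (last char: 'r')
  sorted[13] = rrq$rQQQpPrRpQ  (last char: 'Q')
Last column: qprQQprQRr$PrQ
Original string S is at sorted index 10

Answer: qprQQprQRr$PrQ
10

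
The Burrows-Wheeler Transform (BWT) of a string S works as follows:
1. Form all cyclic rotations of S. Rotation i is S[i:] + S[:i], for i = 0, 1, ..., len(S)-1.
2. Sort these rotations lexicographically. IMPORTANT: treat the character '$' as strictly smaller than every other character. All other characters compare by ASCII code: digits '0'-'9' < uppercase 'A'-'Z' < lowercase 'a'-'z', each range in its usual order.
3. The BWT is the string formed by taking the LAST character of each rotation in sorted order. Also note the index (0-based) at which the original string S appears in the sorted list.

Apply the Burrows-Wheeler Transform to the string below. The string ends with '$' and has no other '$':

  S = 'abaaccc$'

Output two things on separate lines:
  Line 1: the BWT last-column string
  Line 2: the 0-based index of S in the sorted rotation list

All 8 rotations (rotation i = S[i:]+S[:i]):
  rot[0] = abaaccc$
  rot[1] = baaccc$a
  rot[2] = aaccc$ab
  rot[3] = accc$aba
  rot[4] = ccc$abaa
  rot[5] = cc$abaac
  rot[6] = c$abaacc
  rot[7] = $abaaccc
Sorted (with $ < everything):
  sorted[0] = $abaaccc  (last char: 'c')
  sorted[1] = aaccc$ab  (last char: 'b')
  sorted[2] = abaaccc$  (last char: '$')
  sorted[3] = accc$aba  (last char: 'a')
  sorted[4] = baaccc$a  (last char: 'a')
  sorted[5] = c$abaacc  (last char: 'c')
  sorted[6] = cc$abaac  (last char: 'c')
  sorted[7] = ccc$abaa  (last char: 'a')
Last column: cb$aacca
Original string S is at sorted index 2

Answer: cb$aacca
2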